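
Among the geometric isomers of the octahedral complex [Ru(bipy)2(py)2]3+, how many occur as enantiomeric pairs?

1

The six octahedral sites form three mutually perpendicular trans pairs.
Each bipy is bidentate and must span two cis positions.
The distinct arrangements are (2 in all): py trans; py cis (chiral).
One of these lacks any improper symmetry element and so occurs as an enantiomeric pair, giving 2 + 1 = 3 stereoisomers in total.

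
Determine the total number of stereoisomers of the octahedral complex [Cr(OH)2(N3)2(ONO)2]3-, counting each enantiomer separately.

6

The six octahedral sites form three mutually perpendicular trans pairs.
There are 5 geometric isomers: OH trans, N3 trans, ONO trans; OH cis, N3 trans, ONO cis; OH cis, N3 cis, ONO trans; OH cis, N3 cis, ONO cis (chiral); OH trans, N3 cis, ONO cis.
One of these lacks any improper symmetry element and so occurs as an enantiomeric pair, giving 5 + 1 = 6 stereoisomers in total.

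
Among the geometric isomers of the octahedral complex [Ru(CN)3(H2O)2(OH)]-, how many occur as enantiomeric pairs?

The six octahedral sites form three mutually perpendicular trans pairs.
Working through the distinct placements yields 3 geometric isomers: CN mer, H2O cis; CN mer, H2O trans; CN fac, H2O cis.
Each arrangement has an internal mirror plane or centre of symmetry, so none is chiral.

0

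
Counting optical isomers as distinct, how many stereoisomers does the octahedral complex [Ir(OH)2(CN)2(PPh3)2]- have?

6

An octahedron has six vertices in three trans pairs; every non-trans pair is cis.
There are 5 geometric isomers: OH trans, CN trans, PPh3 trans; OH cis, CN trans, PPh3 cis; OH cis, CN cis, PPh3 trans; OH cis, CN cis, PPh3 cis (chiral); OH trans, CN cis, PPh3 cis.
One of these lacks any improper symmetry element and so occurs as an enantiomeric pair, giving 5 + 1 = 6 stereoisomers in total.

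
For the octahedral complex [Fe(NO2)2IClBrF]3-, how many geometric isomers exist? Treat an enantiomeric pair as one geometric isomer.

9

In an octahedral complex each vertex has one trans partner and four cis neighbours.
Systematic enumeration (placing each ligand type in turn and discarding arrangements equivalent by rotation or reflection) gives 9 geometric isomers.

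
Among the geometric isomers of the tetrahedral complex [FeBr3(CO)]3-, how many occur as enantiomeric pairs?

In a tetrahedral complex all four positions are equivalent and every pair of ligands is adjacent — there is no cis/trans distinction.
Only one geometric arrangement is possible.

0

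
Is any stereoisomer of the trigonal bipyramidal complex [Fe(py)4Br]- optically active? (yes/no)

no

A trigonal bipyramid has two axial and three equatorial sites, which are chemically inequivalent.
The distinct arrangements are (2 in all): Br axial; Br equatorial.
Each arrangement has an internal mirror plane or centre of symmetry, so none is chiral.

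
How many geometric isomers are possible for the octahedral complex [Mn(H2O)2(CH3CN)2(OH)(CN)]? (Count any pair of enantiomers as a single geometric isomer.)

6

In an octahedral complex each vertex has one trans partner and four cis neighbours.
There are 6 geometric isomers: H2O cis, CH3CN trans; H2O trans, CH3CN trans; H2O cis, CH3CN cis (3 arrangements, 2 chiral); H2O trans, CH3CN cis.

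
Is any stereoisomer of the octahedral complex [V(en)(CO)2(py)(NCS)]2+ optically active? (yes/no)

Each en is bidentate and must span two cis positions.
Systematic placement gives 4 geometric isomers: CO trans; CO cis (3 arrangements, 2 chiral).
Of these, 2 lack any improper symmetry element and so occur as enantiomeric pairs, giving 4 + 2 = 6 stereoisomers in total.

yes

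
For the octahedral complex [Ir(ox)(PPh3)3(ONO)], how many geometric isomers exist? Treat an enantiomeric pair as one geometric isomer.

In an octahedral complex each vertex has one trans partner and four cis neighbours.
Each ox is bidentate and must span two cis positions.
The distinct arrangements are (2 in all): PPh3 fac; PPh3 mer.

2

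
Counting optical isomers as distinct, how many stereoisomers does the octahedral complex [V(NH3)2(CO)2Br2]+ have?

6

The six octahedral sites form three mutually perpendicular trans pairs.
Working through the distinct placements yields 5 geometric isomers: NH3 trans, CO trans, Br trans; NH3 cis, CO cis, Br trans; NH3 trans, CO cis, Br cis; NH3 cis, CO cis, Br cis (chiral); NH3 cis, CO trans, Br cis.
One of these lacks any improper symmetry element and so occurs as an enantiomeric pair, giving 5 + 1 = 6 stereoisomers in total.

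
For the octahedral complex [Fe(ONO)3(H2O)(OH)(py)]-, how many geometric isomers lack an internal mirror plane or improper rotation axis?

In an octahedral complex each vertex has one trans partner and four cis neighbours.
Working through the distinct placements yields 4 geometric isomers: ONO mer (3 arrangements); ONO fac (chiral).
One of these lacks any improper symmetry element and so occurs as an enantiomeric pair, giving 4 + 1 = 5 stereoisomers in total.

1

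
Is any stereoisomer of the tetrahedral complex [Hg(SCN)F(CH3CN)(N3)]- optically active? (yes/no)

All four vertices of a tetrahedron are equivalent and mutually adjacent, so cis/trans isomerism cannot arise.
Only one geometric arrangement is possible; it has no improper symmetry element, so it exists as a pair of enantiomers (2 stereoisomers).

yes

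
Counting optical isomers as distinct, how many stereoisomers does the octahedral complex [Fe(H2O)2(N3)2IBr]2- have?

8

In an octahedral complex each vertex has one trans partner and four cis neighbours.
Working through the distinct placements yields 6 geometric isomers: H2O cis, N3 trans; H2O cis, N3 cis (3 arrangements, 2 chiral); H2O trans, N3 trans; H2O trans, N3 cis.
Of these, 2 lack any improper symmetry element and so occur as enantiomeric pairs, giving 6 + 2 = 8 stereoisomers in total.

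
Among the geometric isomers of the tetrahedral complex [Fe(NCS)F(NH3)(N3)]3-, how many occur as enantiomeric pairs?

All four vertices of a tetrahedron are equivalent and mutually adjacent, so cis/trans isomerism cannot arise.
Only one geometric arrangement is possible; it has no improper symmetry element, so it exists as a pair of enantiomers (2 stereoisomers).

1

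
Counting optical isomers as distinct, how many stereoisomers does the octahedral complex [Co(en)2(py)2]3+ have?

An octahedron has six vertices in three trans pairs; every non-trans pair is cis.
Each en is bidentate and must span two cis positions.
Systematic placement gives 2 geometric isomers: py trans; py cis (chiral).
One of these lacks any improper symmetry element and so occurs as an enantiomeric pair, giving 2 + 1 = 3 stereoisomers in total.

3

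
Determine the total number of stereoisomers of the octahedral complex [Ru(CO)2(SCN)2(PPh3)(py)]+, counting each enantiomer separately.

Systematic placement gives 6 geometric isomers: CO trans, SCN cis; CO trans, SCN trans; CO cis, SCN cis (3 arrangements, 2 chiral); CO cis, SCN trans.
Of these, 2 lack any improper symmetry element and so occur as enantiomeric pairs, giving 6 + 2 = 8 stereoisomers in total.

8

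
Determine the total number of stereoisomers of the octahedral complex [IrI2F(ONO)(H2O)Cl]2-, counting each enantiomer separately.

An octahedron has six vertices in three trans pairs; every non-trans pair is cis.
Exhaustive case analysis gives 9 geometric isomers.
Of these, 6 lack any improper symmetry element and so occur as enantiomeric pairs, giving 9 + 6 = 15 stereoisomers in total.

15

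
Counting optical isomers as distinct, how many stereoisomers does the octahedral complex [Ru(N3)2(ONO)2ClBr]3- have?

8

In an octahedral complex each vertex has one trans partner and four cis neighbours.
Working through the distinct placements yields 6 geometric isomers: N3 trans, ONO trans; N3 cis, ONO cis (3 arrangements, 2 chiral); N3 cis, ONO trans; N3 trans, ONO cis.
Of these, 2 lack any improper symmetry element and so occur as enantiomeric pairs, giving 6 + 2 = 8 stereoisomers in total.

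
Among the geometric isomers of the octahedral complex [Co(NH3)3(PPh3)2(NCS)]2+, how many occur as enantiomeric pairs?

An octahedron has six vertices in three trans pairs; every non-trans pair is cis.
Systematic placement gives 3 geometric isomers: NH3 mer, PPh3 trans; NH3 fac, PPh3 cis; NH3 mer, PPh3 cis.
Each arrangement has an internal mirror plane or centre of symmetry, so none is chiral.

0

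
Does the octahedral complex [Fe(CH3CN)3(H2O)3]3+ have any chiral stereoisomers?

no

The six octahedral sites form three mutually perpendicular trans pairs.
Working through the distinct placements yields 2 geometric isomers: CH3CN mer; CH3CN fac.
Each arrangement has an internal mirror plane or centre of symmetry, so none is chiral.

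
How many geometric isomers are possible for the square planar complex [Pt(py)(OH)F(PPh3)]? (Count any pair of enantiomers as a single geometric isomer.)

3

In a square planar complex each vertex has one trans partner and two cis neighbours.
Working through the distinct placements yields 3 geometric isomers: (F/PPh3 trans, OH/py trans); (F/py trans, OH/PPh3 trans); (F/OH trans, PPh3/py trans).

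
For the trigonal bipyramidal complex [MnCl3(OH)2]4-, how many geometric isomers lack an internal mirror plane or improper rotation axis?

0

In a trigonal bipyramid the two axial positions differ from the three equatorial ones.
There are 3 geometric isomers: OH both equatorial; OH one axial, one equatorial; OH both axial.
Each arrangement has an internal mirror plane or centre of symmetry, so none is chiral.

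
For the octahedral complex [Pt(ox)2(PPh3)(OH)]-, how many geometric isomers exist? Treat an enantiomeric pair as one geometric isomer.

Each ox is bidentate and must span two cis positions.
Systematic placement gives 2 geometric isomers: PPh3 and OH mutually trans; PPh3 and OH mutually cis (chiral).

2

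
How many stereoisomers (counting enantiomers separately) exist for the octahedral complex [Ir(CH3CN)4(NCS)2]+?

The six octahedral sites form three mutually perpendicular trans pairs.
Systematic placement gives 2 geometric isomers: NCS trans; NCS cis.
Each arrangement has an internal mirror plane or centre of symmetry, so none is chiral.

2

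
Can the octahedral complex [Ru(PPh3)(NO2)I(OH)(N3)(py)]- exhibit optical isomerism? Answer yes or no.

yes

An octahedron has six vertices in three trans pairs; every non-trans pair is cis.
Placing the ligands in turn and identifying arrangements related by rotation or reflection leaves 15 distinct geometric isomers.
Of these, 15 lack any improper symmetry element and so occur as enantiomeric pairs, giving 15 + 15 = 30 stereoisomers in total.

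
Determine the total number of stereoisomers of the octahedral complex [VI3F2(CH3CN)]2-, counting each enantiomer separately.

Working through the distinct placements yields 3 geometric isomers: I mer, F cis; I mer, F trans; I fac, F cis.
Each arrangement has an internal mirror plane or centre of symmetry, so none is chiral.

3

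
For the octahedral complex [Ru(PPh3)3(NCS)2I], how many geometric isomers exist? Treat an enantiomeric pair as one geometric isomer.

3

The six octahedral sites form three mutually perpendicular trans pairs.
The distinct arrangements are (3 in all): PPh3 mer, NCS cis; PPh3 mer, NCS trans; PPh3 fac, NCS cis.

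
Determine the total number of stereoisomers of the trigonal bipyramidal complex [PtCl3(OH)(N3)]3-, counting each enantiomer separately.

4

In a trigonal bipyramid the two axial positions differ from the three equatorial ones.
Working through the distinct placements yields 4 geometric isomers: OH equatorial, N3 equatorial; OH equatorial, N3 axial; OH axial, N3 equatorial; OH axial, N3 axial.
Each arrangement has an internal mirror plane or centre of symmetry, so none is chiral.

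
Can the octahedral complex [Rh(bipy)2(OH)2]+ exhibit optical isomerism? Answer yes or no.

Each bipy is bidentate and must span two cis positions.
The distinct arrangements are (2 in all): OH trans; OH cis (chiral).
One of these lacks any improper symmetry element and so occurs as an enantiomeric pair, giving 2 + 1 = 3 stereoisomers in total.

yes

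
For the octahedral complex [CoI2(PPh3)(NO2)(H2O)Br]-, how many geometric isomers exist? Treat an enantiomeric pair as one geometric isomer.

Placing the ligands in turn and identifying arrangements related by rotation or reflection leaves 9 distinct geometric isomers.

9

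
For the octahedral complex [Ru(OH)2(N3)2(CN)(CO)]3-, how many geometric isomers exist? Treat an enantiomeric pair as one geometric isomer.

6

The six octahedral sites form three mutually perpendicular trans pairs.
There are 6 geometric isomers: OH trans, N3 trans; OH cis, N3 cis (3 arrangements, 2 chiral); OH trans, N3 cis; OH cis, N3 trans.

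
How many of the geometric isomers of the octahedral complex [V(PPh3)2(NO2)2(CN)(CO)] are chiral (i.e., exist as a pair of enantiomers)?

2

An octahedron has six vertices in three trans pairs; every non-trans pair is cis.
Systematic placement gives 6 geometric isomers: PPh3 trans, NO2 trans; PPh3 cis, NO2 cis (3 arrangements, 2 chiral); PPh3 trans, NO2 cis; PPh3 cis, NO2 trans.
Of these, 2 lack any improper symmetry element and so occur as enantiomeric pairs, giving 6 + 2 = 8 stereoisomers in total.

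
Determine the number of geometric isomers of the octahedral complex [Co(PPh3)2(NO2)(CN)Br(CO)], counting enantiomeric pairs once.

An octahedron has six vertices in three trans pairs; every non-trans pair is cis.
Placing the ligands in turn and identifying arrangements related by rotation or reflection leaves 9 distinct geometric isomers.

9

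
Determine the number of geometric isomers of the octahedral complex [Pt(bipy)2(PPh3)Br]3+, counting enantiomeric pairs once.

An octahedron has six vertices in three trans pairs; every non-trans pair is cis.
Each bipy is bidentate and must span two cis positions.
The distinct arrangements are (2 in all): PPh3 and Br mutually trans; PPh3 and Br mutually cis (chiral).

2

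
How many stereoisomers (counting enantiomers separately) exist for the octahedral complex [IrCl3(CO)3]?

2

An octahedron has six vertices in three trans pairs; every non-trans pair is cis.
The distinct arrangements are (2 in all): Cl mer; Cl fac.
Each arrangement has an internal mirror plane or centre of symmetry, so none is chiral.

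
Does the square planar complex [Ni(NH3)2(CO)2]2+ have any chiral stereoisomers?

no

A square has two trans pairs of vertices; adjacent vertices are cis.
The distinct arrangements are (2 in all): NH3 cis; NH3 trans.
Each arrangement has an internal mirror plane or centre of symmetry, so none is chiral.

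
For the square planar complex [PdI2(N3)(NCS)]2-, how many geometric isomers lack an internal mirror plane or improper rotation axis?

0

In a square planar complex each vertex has one trans partner and two cis neighbours.
Systematic placement gives 2 geometric isomers: I cis; I trans.
Each arrangement has an internal mirror plane or centre of symmetry, so none is chiral.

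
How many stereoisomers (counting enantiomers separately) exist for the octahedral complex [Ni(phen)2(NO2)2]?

3

The six octahedral sites form three mutually perpendicular trans pairs.
Each phen is bidentate and must span two cis positions.
The distinct arrangements are (2 in all): NO2 trans; NO2 cis (chiral).
One of these lacks any improper symmetry element and so occurs as an enantiomeric pair, giving 2 + 1 = 3 stereoisomers in total.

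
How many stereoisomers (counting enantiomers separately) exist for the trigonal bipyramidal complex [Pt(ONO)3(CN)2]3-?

3

A trigonal bipyramid has two axial and three equatorial sites, which are chemically inequivalent.
There are 3 geometric isomers: CN both axial; CN one axial, one equatorial; CN both equatorial.
Each arrangement has an internal mirror plane or centre of symmetry, so none is chiral.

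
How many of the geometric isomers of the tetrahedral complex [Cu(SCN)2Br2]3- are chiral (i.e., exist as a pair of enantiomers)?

All four vertices of a tetrahedron are equivalent and mutually adjacent, so cis/trans isomerism cannot arise.
Only one geometric arrangement is possible.

0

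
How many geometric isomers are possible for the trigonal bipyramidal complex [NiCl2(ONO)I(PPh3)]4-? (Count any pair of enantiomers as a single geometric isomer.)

A trigonal bipyramid has two axial and three equatorial sites, which are chemically inequivalent.
Systematic enumeration (placing each ligand type in turn and discarding arrangements equivalent by rotation or reflection) gives 7 geometric isomers.

7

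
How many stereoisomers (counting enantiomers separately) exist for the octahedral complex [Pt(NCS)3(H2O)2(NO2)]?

The six octahedral sites form three mutually perpendicular trans pairs.
The distinct arrangements are (3 in all): NCS mer, H2O trans; NCS fac, H2O cis; NCS mer, H2O cis.
Each arrangement has an internal mirror plane or centre of symmetry, so none is chiral.

3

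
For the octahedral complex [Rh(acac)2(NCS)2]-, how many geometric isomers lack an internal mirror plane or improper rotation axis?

1

In an octahedral complex each vertex has one trans partner and four cis neighbours.
Each acac is bidentate and must span two cis positions.
Working through the distinct placements yields 2 geometric isomers: NCS trans; NCS cis (chiral).
One of these lacks any improper symmetry element and so occurs as an enantiomeric pair, giving 2 + 1 = 3 stereoisomers in total.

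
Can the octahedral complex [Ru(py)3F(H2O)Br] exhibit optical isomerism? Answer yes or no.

The six octahedral sites form three mutually perpendicular trans pairs.
The distinct arrangements are (4 in all): py mer (3 arrangements); py fac (chiral).
One of these lacks any improper symmetry element and so occurs as an enantiomeric pair, giving 4 + 1 = 5 stereoisomers in total.

yes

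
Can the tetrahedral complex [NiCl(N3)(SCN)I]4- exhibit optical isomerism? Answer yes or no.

Only one geometric arrangement is possible; it has no improper symmetry element, so it exists as a pair of enantiomers (2 stereoisomers).

yes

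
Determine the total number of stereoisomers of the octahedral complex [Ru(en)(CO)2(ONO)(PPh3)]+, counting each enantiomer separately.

6

An octahedron has six vertices in three trans pairs; every non-trans pair is cis.
Each en is bidentate and must span two cis positions.
There are 4 geometric isomers: CO trans; CO cis (3 arrangements, 2 chiral).
Of these, 2 lack any improper symmetry element and so occur as enantiomeric pairs, giving 4 + 2 = 6 stereoisomers in total.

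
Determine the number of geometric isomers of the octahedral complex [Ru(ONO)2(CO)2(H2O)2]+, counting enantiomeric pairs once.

5

The distinct arrangements are (5 in all): ONO trans, CO trans, H2O trans; ONO cis, CO trans, H2O cis; ONO trans, CO cis, H2O cis; ONO cis, CO cis, H2O cis (chiral); ONO cis, CO cis, H2O trans.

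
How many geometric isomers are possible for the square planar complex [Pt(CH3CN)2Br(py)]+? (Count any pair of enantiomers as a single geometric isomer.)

2

In a square planar complex each vertex has one trans partner and two cis neighbours.
There are 2 geometric isomers: CH3CN cis; CH3CN trans.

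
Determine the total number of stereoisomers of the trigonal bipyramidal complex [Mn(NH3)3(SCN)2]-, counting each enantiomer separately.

A trigonal bipyramid has two axial and three equatorial sites, which are chemically inequivalent.
There are 3 geometric isomers: SCN both equatorial; SCN one axial, one equatorial; SCN both axial.
Each arrangement has an internal mirror plane or centre of symmetry, so none is chiral.

3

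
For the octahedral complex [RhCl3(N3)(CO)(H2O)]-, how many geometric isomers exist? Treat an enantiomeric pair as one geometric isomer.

Systematic placement gives 4 geometric isomers: Cl mer (3 arrangements); Cl fac (chiral).

4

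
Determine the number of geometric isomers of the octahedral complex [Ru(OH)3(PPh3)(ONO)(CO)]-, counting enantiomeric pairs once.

4

In an octahedral complex each vertex has one trans partner and four cis neighbours.
Systematic placement gives 4 geometric isomers: OH mer (3 arrangements); OH fac (chiral).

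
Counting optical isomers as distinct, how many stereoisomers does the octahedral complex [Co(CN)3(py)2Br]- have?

The six octahedral sites form three mutually perpendicular trans pairs.
Systematic placement gives 3 geometric isomers: CN mer, py trans; CN fac, py cis; CN mer, py cis.
Each arrangement has an internal mirror plane or centre of symmetry, so none is chiral.

3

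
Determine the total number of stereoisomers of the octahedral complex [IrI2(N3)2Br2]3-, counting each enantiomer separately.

6

An octahedron has six vertices in three trans pairs; every non-trans pair is cis.
Systematic placement gives 5 geometric isomers: I trans, N3 trans, Br trans; I cis, N3 cis, Br trans; I cis, N3 trans, Br cis; I cis, N3 cis, Br cis (chiral); I trans, N3 cis, Br cis.
One of these lacks any improper symmetry element and so occurs as an enantiomeric pair, giving 5 + 1 = 6 stereoisomers in total.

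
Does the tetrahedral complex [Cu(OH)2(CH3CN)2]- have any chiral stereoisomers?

Only one geometric arrangement is possible.

no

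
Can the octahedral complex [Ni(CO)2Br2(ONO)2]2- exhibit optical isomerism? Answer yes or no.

yes

An octahedron has six vertices in three trans pairs; every non-trans pair is cis.
There are 5 geometric isomers: CO trans, Br trans, ONO trans; CO cis, Br trans, ONO cis; CO cis, Br cis, ONO trans; CO cis, Br cis, ONO cis (chiral); CO trans, Br cis, ONO cis.
One of these lacks any improper symmetry element and so occurs as an enantiomeric pair, giving 5 + 1 = 6 stereoisomers in total.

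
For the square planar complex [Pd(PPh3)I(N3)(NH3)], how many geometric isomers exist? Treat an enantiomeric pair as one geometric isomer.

3

A square has two trans pairs of vertices; adjacent vertices are cis.
The distinct arrangements are (3 in all): (I/NH3 trans, N3/PPh3 trans); (I/PPh3 trans, N3/NH3 trans); (I/N3 trans, NH3/PPh3 trans).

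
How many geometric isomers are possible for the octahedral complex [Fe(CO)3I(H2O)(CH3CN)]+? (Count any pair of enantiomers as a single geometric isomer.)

4

There are 4 geometric isomers: CO mer (3 arrangements); CO fac (chiral).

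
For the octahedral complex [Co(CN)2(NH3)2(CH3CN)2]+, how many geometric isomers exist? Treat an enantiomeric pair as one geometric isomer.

5

The six octahedral sites form three mutually perpendicular trans pairs.
Working through the distinct placements yields 5 geometric isomers: CN trans, NH3 trans, CH3CN trans; CN cis, NH3 cis, CH3CN trans; CN cis, NH3 trans, CH3CN cis; CN cis, NH3 cis, CH3CN cis (chiral); CN trans, NH3 cis, CH3CN cis.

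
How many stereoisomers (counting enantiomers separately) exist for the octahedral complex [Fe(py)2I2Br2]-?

6

An octahedron has six vertices in three trans pairs; every non-trans pair is cis.
Systematic placement gives 5 geometric isomers: py trans, I trans, Br trans; py cis, I cis, Br trans; py trans, I cis, Br cis; py cis, I cis, Br cis (chiral); py cis, I trans, Br cis.
One of these lacks any improper symmetry element and so occurs as an enantiomeric pair, giving 5 + 1 = 6 stereoisomers in total.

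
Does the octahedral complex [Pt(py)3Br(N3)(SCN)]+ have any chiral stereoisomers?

The six octahedral sites form three mutually perpendicular trans pairs.
The distinct arrangements are (4 in all): py mer (3 arrangements); py fac (chiral).
One of these lacks any improper symmetry element and so occurs as an enantiomeric pair, giving 4 + 1 = 5 stereoisomers in total.

yes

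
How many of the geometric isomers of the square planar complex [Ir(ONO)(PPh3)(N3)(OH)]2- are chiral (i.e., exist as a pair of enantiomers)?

A square has two trans pairs of vertices; adjacent vertices are cis.
Systematic placement gives 3 geometric isomers: (N3/ONO trans, OH/PPh3 trans); (N3/PPh3 trans, OH/ONO trans); (N3/OH trans, ONO/PPh3 trans).
Each arrangement has an internal mirror plane or centre of symmetry, so none is chiral.

0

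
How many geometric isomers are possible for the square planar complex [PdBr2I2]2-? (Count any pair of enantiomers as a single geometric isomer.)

2

A square has two trans pairs of vertices; adjacent vertices are cis.
There are 2 geometric isomers: Br cis; Br trans.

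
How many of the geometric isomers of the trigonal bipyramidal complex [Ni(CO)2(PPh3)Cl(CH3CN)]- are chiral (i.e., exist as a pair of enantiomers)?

3

In a trigonal bipyramid the two axial positions differ from the three equatorial ones.
Placing the ligands in turn and identifying arrangements related by rotation or reflection leaves 7 distinct geometric isomers.
Of these, 3 lack any improper symmetry element and so occur as enantiomeric pairs, giving 7 + 3 = 10 stereoisomers in total.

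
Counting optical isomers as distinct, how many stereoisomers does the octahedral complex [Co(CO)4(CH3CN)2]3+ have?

In an octahedral complex each vertex has one trans partner and four cis neighbours.
Systematic placement gives 2 geometric isomers: CH3CN trans; CH3CN cis.
Each arrangement has an internal mirror plane or centre of symmetry, so none is chiral.

2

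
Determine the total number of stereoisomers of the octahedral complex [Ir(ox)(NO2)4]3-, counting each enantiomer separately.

1

Each ox is bidentate and must span two cis positions.
Only one geometric arrangement is possible.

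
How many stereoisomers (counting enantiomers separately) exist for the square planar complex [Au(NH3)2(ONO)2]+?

A square has two trans pairs of vertices; adjacent vertices are cis.
The distinct arrangements are (2 in all): NH3 cis; NH3 trans.
Each arrangement has an internal mirror plane or centre of symmetry, so none is chiral.

2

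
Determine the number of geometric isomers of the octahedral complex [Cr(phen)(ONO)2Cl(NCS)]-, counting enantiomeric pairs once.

Each phen is bidentate and must span two cis positions.
Working through the distinct placements yields 4 geometric isomers: ONO cis (3 arrangements, 2 chiral); ONO trans.

4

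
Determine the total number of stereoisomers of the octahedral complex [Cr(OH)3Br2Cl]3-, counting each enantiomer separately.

There are 3 geometric isomers: OH mer, Br trans; OH mer, Br cis; OH fac, Br cis.
Each arrangement has an internal mirror plane or centre of symmetry, so none is chiral.

3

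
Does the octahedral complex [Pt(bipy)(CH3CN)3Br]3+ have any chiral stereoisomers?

Each bipy is bidentate and must span two cis positions.
There are 2 geometric isomers: CH3CN fac; CH3CN mer.
Each arrangement has an internal mirror plane or centre of symmetry, so none is chiral.

no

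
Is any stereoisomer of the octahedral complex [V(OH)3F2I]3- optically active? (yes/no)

no

The six octahedral sites form three mutually perpendicular trans pairs.
The distinct arrangements are (3 in all): OH mer, F trans; OH mer, F cis; OH fac, F cis.
Each arrangement has an internal mirror plane or centre of symmetry, so none is chiral.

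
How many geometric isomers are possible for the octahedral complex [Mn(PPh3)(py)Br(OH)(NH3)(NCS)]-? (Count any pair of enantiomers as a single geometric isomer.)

An octahedron has six vertices in three trans pairs; every non-trans pair is cis.
Placing the ligands in turn and identifying arrangements related by rotation or reflection leaves 15 distinct geometric isomers.

15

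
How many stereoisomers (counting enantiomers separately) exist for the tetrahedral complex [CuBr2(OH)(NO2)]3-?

In a tetrahedral complex all four positions are equivalent and every pair of ligands is adjacent — there is no cis/trans distinction.
Only one geometric arrangement is possible.

1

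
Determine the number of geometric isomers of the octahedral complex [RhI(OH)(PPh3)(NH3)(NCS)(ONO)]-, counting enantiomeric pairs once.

An octahedron has six vertices in three trans pairs; every non-trans pair is cis.
Placing the ligands in turn and identifying arrangements related by rotation or reflection leaves 15 distinct geometric isomers.

15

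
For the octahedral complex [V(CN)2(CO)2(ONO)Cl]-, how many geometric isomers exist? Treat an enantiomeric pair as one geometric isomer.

In an octahedral complex each vertex has one trans partner and four cis neighbours.
Working through the distinct placements yields 6 geometric isomers: CN trans, CO trans; CN trans, CO cis; CN cis, CO cis (3 arrangements, 2 chiral); CN cis, CO trans.

6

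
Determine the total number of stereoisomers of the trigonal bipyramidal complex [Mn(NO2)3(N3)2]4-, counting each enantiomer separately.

3

There are 3 geometric isomers: N3 both axial; N3 one axial, one equatorial; N3 both equatorial.
Each arrangement has an internal mirror plane or centre of symmetry, so none is chiral.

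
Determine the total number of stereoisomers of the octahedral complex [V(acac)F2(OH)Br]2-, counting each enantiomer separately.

6

The six octahedral sites form three mutually perpendicular trans pairs.
Each acac is bidentate and must span two cis positions.
Working through the distinct placements yields 4 geometric isomers: F cis (3 arrangements, 2 chiral); F trans.
Of these, 2 lack any improper symmetry element and so occur as enantiomeric pairs, giving 4 + 2 = 6 stereoisomers in total.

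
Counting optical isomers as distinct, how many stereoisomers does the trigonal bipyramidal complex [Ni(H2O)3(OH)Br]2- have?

In a trigonal bipyramid the two axial positions differ from the three equatorial ones.
Systematic placement gives 4 geometric isomers: OH equatorial, Br axial; OH axial, Br axial; OH equatorial, Br equatorial; OH axial, Br equatorial.
Each arrangement has an internal mirror plane or centre of symmetry, so none is chiral.

4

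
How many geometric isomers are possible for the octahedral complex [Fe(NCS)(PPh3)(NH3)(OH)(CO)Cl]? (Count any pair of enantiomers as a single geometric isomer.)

In an octahedral complex each vertex has one trans partner and four cis neighbours.
Placing the ligands in turn and identifying arrangements related by rotation or reflection leaves 15 distinct geometric isomers.

15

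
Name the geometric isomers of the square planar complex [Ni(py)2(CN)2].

cis and trans

A square has two trans pairs of vertices; adjacent vertices are cis.
There are 2 geometric isomers: py cis; py trans.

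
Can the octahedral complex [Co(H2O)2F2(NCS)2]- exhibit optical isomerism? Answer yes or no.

yes

The six octahedral sites form three mutually perpendicular trans pairs.
The distinct arrangements are (5 in all): H2O trans, F trans, NCS trans; H2O cis, F trans, NCS cis; H2O cis, F cis, NCS trans; H2O cis, F cis, NCS cis (chiral); H2O trans, F cis, NCS cis.
One of these lacks any improper symmetry element and so occurs as an enantiomeric pair, giving 5 + 1 = 6 stereoisomers in total.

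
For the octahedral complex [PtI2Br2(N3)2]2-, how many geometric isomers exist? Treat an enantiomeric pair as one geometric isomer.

5

The six octahedral sites form three mutually perpendicular trans pairs.
Systematic placement gives 5 geometric isomers: I trans, Br trans, N3 trans; I cis, Br trans, N3 cis; I cis, Br cis, N3 trans; I cis, Br cis, N3 cis (chiral); I trans, Br cis, N3 cis.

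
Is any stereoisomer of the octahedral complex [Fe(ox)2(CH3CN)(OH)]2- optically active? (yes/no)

yes

An octahedron has six vertices in three trans pairs; every non-trans pair is cis.
Each ox is bidentate and must span two cis positions.
The distinct arrangements are (2 in all): CH3CN and OH mutually trans; CH3CN and OH mutually cis (chiral).
One of these lacks any improper symmetry element and so occurs as an enantiomeric pair, giving 2 + 1 = 3 stereoisomers in total.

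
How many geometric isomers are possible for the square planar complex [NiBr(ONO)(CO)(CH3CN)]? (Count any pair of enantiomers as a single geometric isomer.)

3

The distinct arrangements are (3 in all): (Br/CO trans, CH3CN/ONO trans); (Br/ONO trans, CH3CN/CO trans); (Br/CH3CN trans, CO/ONO trans).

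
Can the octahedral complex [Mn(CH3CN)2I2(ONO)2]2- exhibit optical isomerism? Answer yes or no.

yes

In an octahedral complex each vertex has one trans partner and four cis neighbours.
The distinct arrangements are (5 in all): CH3CN trans, I trans, ONO trans; CH3CN trans, I cis, ONO cis; CH3CN cis, I cis, ONO trans; CH3CN cis, I cis, ONO cis (chiral); CH3CN cis, I trans, ONO cis.
One of these lacks any improper symmetry element and so occurs as an enantiomeric pair, giving 5 + 1 = 6 stereoisomers in total.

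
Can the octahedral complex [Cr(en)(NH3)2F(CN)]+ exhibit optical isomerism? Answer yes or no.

The six octahedral sites form three mutually perpendicular trans pairs.
Each en is bidentate and must span two cis positions.
Systematic placement gives 4 geometric isomers: NH3 cis (3 arrangements, 2 chiral); NH3 trans.
Of these, 2 lack any improper symmetry element and so occur as enantiomeric pairs, giving 4 + 2 = 6 stereoisomers in total.

yes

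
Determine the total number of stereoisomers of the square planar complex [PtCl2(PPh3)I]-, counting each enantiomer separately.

A square has two trans pairs of vertices; adjacent vertices are cis.
Working through the distinct placements yields 2 geometric isomers: Cl cis; Cl trans.
Each arrangement has an internal mirror plane or centre of symmetry, so none is chiral.

2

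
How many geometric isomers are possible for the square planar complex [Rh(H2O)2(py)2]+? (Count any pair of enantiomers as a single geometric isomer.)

A square has two trans pairs of vertices; adjacent vertices are cis.
Working through the distinct placements yields 2 geometric isomers: H2O cis; H2O trans.

2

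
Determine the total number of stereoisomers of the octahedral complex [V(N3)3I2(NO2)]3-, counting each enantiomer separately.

The six octahedral sites form three mutually perpendicular trans pairs.
There are 3 geometric isomers: N3 mer, I trans; N3 fac, I cis; N3 mer, I cis.
Each arrangement has an internal mirror plane or centre of symmetry, so none is chiral.

3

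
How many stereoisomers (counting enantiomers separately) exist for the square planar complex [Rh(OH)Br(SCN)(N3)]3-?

3

In a square planar complex each vertex has one trans partner and two cis neighbours.
Systematic placement gives 3 geometric isomers: (Br/OH trans, N3/SCN trans); (Br/SCN trans, N3/OH trans); (Br/N3 trans, OH/SCN trans).
Each arrangement has an internal mirror plane or centre of symmetry, so none is chiral.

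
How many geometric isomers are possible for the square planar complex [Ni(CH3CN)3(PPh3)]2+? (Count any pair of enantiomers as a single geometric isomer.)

1

A square has two trans pairs of vertices; adjacent vertices are cis.
Only one geometric arrangement is possible.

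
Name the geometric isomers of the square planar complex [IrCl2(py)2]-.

cis and trans

In a square planar complex each vertex has one trans partner and two cis neighbours.
There are 2 geometric isomers: Cl cis; Cl trans.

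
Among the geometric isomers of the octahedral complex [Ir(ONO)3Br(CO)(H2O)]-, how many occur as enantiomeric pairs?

1

The six octahedral sites form three mutually perpendicular trans pairs.
Working through the distinct placements yields 4 geometric isomers: ONO mer (3 arrangements); ONO fac (chiral).
One of these lacks any improper symmetry element and so occurs as an enantiomeric pair, giving 4 + 1 = 5 stereoisomers in total.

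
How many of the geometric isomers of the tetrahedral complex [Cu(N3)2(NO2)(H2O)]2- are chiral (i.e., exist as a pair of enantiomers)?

0

In a tetrahedral complex all four positions are equivalent and every pair of ligands is adjacent — there is no cis/trans distinction.
Only one geometric arrangement is possible.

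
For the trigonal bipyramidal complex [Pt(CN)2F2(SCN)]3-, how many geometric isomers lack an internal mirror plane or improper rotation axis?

In a trigonal bipyramid the two axial positions differ from the three equatorial ones.
Exhaustive case analysis gives 5 geometric isomers.
One of these lacks any improper symmetry element and so occurs as an enantiomeric pair, giving 5 + 1 = 6 stereoisomers in total.

1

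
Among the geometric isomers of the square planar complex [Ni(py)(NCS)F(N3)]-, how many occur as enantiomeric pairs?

In a square planar complex each vertex has one trans partner and two cis neighbours.
Systematic placement gives 3 geometric isomers: (F/NCS trans, N3/py trans); (F/py trans, N3/NCS trans); (F/N3 trans, NCS/py trans).
Each arrangement has an internal mirror plane or centre of symmetry, so none is chiral.

0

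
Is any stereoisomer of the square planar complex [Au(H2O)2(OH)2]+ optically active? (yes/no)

The distinct arrangements are (2 in all): H2O cis; H2O trans.
Each arrangement has an internal mirror plane or centre of symmetry, so none is chiral.

no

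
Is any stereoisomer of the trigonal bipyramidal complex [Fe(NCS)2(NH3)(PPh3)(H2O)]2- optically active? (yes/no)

Exhaustive case analysis gives 7 geometric isomers.
Of these, 3 lack any improper symmetry element and so occur as enantiomeric pairs, giving 7 + 3 = 10 stereoisomers in total.

yes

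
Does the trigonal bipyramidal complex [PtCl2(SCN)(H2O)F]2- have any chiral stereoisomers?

yes

A trigonal bipyramid has two axial and three equatorial sites, which are chemically inequivalent.
Systematic enumeration (placing each ligand type in turn and discarding arrangements equivalent by rotation or reflection) gives 7 geometric isomers.
Of these, 3 lack any improper symmetry element and so occur as enantiomeric pairs, giving 7 + 3 = 10 stereoisomers in total.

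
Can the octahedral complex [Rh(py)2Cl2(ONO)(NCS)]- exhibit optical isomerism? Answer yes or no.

yes

The six octahedral sites form three mutually perpendicular trans pairs.
There are 6 geometric isomers: py trans, Cl trans; py cis, Cl trans; py trans, Cl cis; py cis, Cl cis (3 arrangements, 2 chiral).
Of these, 2 lack any improper symmetry element and so occur as enantiomeric pairs, giving 6 + 2 = 8 stereoisomers in total.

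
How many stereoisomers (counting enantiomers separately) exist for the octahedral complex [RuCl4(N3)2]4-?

2

An octahedron has six vertices in three trans pairs; every non-trans pair is cis.
Working through the distinct placements yields 2 geometric isomers: N3 trans; N3 cis.
Each arrangement has an internal mirror plane or centre of symmetry, so none is chiral.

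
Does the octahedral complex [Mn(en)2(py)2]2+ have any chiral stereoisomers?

In an octahedral complex each vertex has one trans partner and four cis neighbours.
Each en is bidentate and must span two cis positions.
The distinct arrangements are (2 in all): py trans; py cis (chiral).
One of these lacks any improper symmetry element and so occurs as an enantiomeric pair, giving 2 + 1 = 3 stereoisomers in total.

yes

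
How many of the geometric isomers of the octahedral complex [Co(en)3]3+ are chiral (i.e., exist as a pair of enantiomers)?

1

In an octahedral complex each vertex has one trans partner and four cis neighbours.
Each en is bidentate and must span two cis positions.
Only one geometric arrangement is possible; it has no improper symmetry element, so it exists as a pair of enantiomers (2 stereoisomers).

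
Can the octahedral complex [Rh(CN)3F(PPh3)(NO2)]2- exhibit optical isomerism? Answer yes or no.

yes

The distinct arrangements are (4 in all): CN mer (3 arrangements); CN fac (chiral).
One of these lacks any improper symmetry element and so occurs as an enantiomeric pair, giving 4 + 1 = 5 stereoisomers in total.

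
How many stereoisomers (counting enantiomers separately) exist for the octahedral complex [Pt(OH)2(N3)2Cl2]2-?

In an octahedral complex each vertex has one trans partner and four cis neighbours.
Systematic placement gives 5 geometric isomers: OH trans, N3 trans, Cl trans; OH cis, N3 cis, Cl trans; OH trans, N3 cis, Cl cis; OH cis, N3 cis, Cl cis (chiral); OH cis, N3 trans, Cl cis.
One of these lacks any improper symmetry element and so occurs as an enantiomeric pair, giving 5 + 1 = 6 stereoisomers in total.

6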